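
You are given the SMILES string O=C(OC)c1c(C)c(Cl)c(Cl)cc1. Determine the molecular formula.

Walk through each heavy atom and fill implicit hydrogens from standard valence (C 4, N 3, O 2, S 2, halogen 1); for lowercase aromatic atoms, an aromatic c carries 1 H when it has two neighbours and 0 H with three, and aromatic n carries 0 H:
  atom 1: O, bond orders sum to 2 (valence 2) → 0 H
  atom 2: C, bond orders sum to 4 (valence 4) → 0 H
  atom 3: O, bond orders sum to 2 (valence 2) → 0 H
  atom 4: C, bond orders sum to 1 (valence 4) → 3 H
  atom 5: aromatic c, 3 neighbours → 0 H
  atom 6: aromatic c, 3 neighbours → 0 H
  atom 7: C, bond orders sum to 1 (valence 4) → 3 H
  atom 8: aromatic c, 3 neighbours → 0 H
  atom 9: Cl (halogen, monovalent) → 0 H
  atom 10: aromatic c, 3 neighbours → 0 H
  atom 11: Cl (halogen, monovalent) → 0 H
  atom 12: aromatic c, 2 neighbours → 1 H
  atom 13: aromatic c, 2 neighbours → 1 H
Totals → C:9, H:8, Cl:2, O:2.

C9H8Cl2O2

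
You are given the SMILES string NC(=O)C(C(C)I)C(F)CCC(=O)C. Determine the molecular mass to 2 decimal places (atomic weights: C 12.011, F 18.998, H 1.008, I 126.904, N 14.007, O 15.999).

First, the molecular formula is C9H15FINO2 (counting implicit H from valence).
  C: 9 × 12.011 = 108.099
  F: 1 × 18.998 = 18.998
  H: 15 × 1.008 = 15.120
  I: 1 × 126.904 = 126.904
  N: 1 × 14.007 = 14.007
  O: 2 × 15.999 = 31.998
Sum: 9×12.011 + 1×18.998 + 15×1.008 + 1×126.904 + 1×14.007 + 2×15.999 = 315.126 → 315.13 g/mol.

315.13 g/mol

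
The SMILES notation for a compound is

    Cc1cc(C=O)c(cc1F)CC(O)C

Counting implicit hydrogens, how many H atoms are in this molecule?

13

Walk through each heavy atom and fill implicit hydrogens from standard valence (C 4, N 3, O 2, S 2, halogen 1); for lowercase aromatic atoms, an aromatic c carries 1 H when it has two neighbours and 0 H with three, and aromatic n carries 0 H:
  atom 1: C, bond orders sum to 1 (valence 4) → 3 H
  atom 2: aromatic c, 3 neighbours → 0 H
  atom 3: aromatic c, 2 neighbours → 1 H
  atom 4: aromatic c, 3 neighbours → 0 H
  atom 5: C, bond orders sum to 3 (valence 4) → 1 H
  atom 6: O, bond orders sum to 2 (valence 2) → 0 H
  atom 7: aromatic c, 3 neighbours → 0 H
  atom 8: aromatic c, 2 neighbours → 1 H
  atom 9: aromatic c, 3 neighbours → 0 H
  atom 10: F (halogen, monovalent) → 0 H
  atom 11: C, bond orders sum to 2 (valence 4) → 2 H
  atom 12: C, bond orders sum to 3 (valence 4) → 1 H
  atom 13: O, bond orders sum to 1 (valence 2) → 1 H
  atom 14: C, bond orders sum to 1 (valence 4) → 3 H
Total hydrogens: 13.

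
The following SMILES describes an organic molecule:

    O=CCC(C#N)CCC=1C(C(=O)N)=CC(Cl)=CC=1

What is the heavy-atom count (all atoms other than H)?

18

Every atom symbol written in the SMILES (organic subset) is one heavy atom; implicit H are not written.
Heavy atoms by element → C:13, Cl:1, N:2, O:2.
Total: 18.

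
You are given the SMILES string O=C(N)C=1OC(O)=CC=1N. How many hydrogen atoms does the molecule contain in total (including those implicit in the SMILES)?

6

Walk through each heavy atom and fill implicit hydrogens from standard valence (C 4, N 3, O 2, S 2, halogen 1):
  atom 1: O, bond orders sum to 2 (valence 2) → 0 H
  atom 2: C, bond orders sum to 4 (valence 4) → 0 H
  atom 3: N, bond orders sum to 1 (valence 3) → 2 H
  atom 4: C, bond orders sum to 4 (valence 4) → 0 H
  atom 5: O, bond orders sum to 2 (valence 2) → 0 H
  atom 6: C, bond orders sum to 4 (valence 4) → 0 H
  atom 7: O, bond orders sum to 1 (valence 2) → 1 H
  atom 8: C, bond orders sum to 3 (valence 4) → 1 H
  atom 9: C, bond orders sum to 4 (valence 4) → 0 H
  atom 10: N, bond orders sum to 1 (valence 3) → 2 H
Total hydrogens: 6.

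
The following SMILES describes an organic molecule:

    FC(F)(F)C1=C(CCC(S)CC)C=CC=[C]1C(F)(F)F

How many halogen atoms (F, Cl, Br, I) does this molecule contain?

Halogen atoms appear at heavy-atom positions 1, 3, 4, 18, 19, 20 (6×F).
Other groups present: 1 thiol.
Halogen count: 6.

6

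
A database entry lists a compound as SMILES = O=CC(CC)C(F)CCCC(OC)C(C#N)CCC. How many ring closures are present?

0

In SMILES, each pair of matching ring-closure digits denotes one ring-closing bond; the number of such bonds equals the number of independent rings.
Ring-closure bonds here: 0.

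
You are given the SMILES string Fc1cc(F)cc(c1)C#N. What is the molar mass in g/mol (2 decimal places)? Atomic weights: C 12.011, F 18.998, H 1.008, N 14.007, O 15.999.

139.10 g/mol

First, the molecular formula is C7H3F2N (counting implicit H from valence).
  C: 7 × 12.011 = 84.077
  F: 2 × 18.998 = 37.996
  H: 3 × 1.008 = 3.024
  N: 1 × 14.007 = 14.007
Sum: 7×12.011 + 2×18.998 + 3×1.008 + 1×14.007 = 139.104 → 139.10 g/mol.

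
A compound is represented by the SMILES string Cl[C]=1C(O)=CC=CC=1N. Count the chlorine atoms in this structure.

1

Scan the SMILES for Cl atoms (remember two-letter symbols like Cl and Br are single atoms).
Chlorine count: 1.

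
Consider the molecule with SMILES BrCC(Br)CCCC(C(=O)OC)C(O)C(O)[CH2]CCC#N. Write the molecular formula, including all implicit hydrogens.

C14H23Br2NO4

Walk through each heavy atom and fill implicit hydrogens from standard valence (C 4, N 3, O 2, S 2, halogen 1):
  atom 1: Br (halogen, monovalent) → 0 H
  atom 2: C, bond orders sum to 2 (valence 4) → 2 H
  atom 3: C, bond orders sum to 3 (valence 4) → 1 H
  atom 4: Br (halogen, monovalent) → 0 H
  atom 5: C, bond orders sum to 2 (valence 4) → 2 H
  atom 6: C, bond orders sum to 2 (valence 4) → 2 H
  atom 7: C, bond orders sum to 2 (valence 4) → 2 H
  atom 8: C, bond orders sum to 3 (valence 4) → 1 H
  atom 9: C, bond orders sum to 4 (valence 4) → 0 H
  atom 10: O, bond orders sum to 2 (valence 2) → 0 H
  atom 11: O, bond orders sum to 2 (valence 2) → 0 H
  atom 12: C, bond orders sum to 1 (valence 4) → 3 H
  atom 13: C, bond orders sum to 3 (valence 4) → 1 H
  atom 14: O, bond orders sum to 1 (valence 2) → 1 H
  atom 15: C, bond orders sum to 3 (valence 4) → 1 H
  atom 16: O, bond orders sum to 1 (valence 2) → 1 H
  atom 17: C with explicit H count 2
  atom 18: C, bond orders sum to 2 (valence 4) → 2 H
  atom 19: C, bond orders sum to 2 (valence 4) → 2 H
  atom 20: C, bond orders sum to 4 (valence 4) → 0 H
  atom 21: N, bond orders sum to 3 (valence 3) → 0 H
Totals → C:14, H:23, Br:2, N:1, O:4.
In Hill order: C14H23Br2NO4.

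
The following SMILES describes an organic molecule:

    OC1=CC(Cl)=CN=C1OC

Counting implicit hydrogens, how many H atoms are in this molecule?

Walk through each heavy atom and fill implicit hydrogens from standard valence (C 4, N 3, O 2, S 2, halogen 1):
  atom 1: O, bond orders sum to 1 (valence 2) → 1 H
  atom 2: C, bond orders sum to 4 (valence 4) → 0 H
  atom 3: C, bond orders sum to 3 (valence 4) → 1 H
  atom 4: C, bond orders sum to 4 (valence 4) → 0 H
  atom 5: Cl (halogen, monovalent) → 0 H
  atom 6: C, bond orders sum to 3 (valence 4) → 1 H
  atom 7: N, bond orders sum to 3 (valence 3) → 0 H
  atom 8: C, bond orders sum to 4 (valence 4) → 0 H
  atom 9: O, bond orders sum to 2 (valence 2) → 0 H
  atom 10: C, bond orders sum to 1 (valence 4) → 3 H
Total hydrogens: 6.

6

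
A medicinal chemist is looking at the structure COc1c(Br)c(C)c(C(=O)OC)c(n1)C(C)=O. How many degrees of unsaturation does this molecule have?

Molecular formula: C11H12BrNO4.
DoU = (2C + 2 + N − H − X) / 2, where X is the halogen count and O/S are ignored.
    = (2·11 + 2 + 1 − 12 − 1) / 2 = 12 / 2 = 6.

6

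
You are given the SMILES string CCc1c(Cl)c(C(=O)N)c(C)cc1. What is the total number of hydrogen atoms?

Walk through each heavy atom and fill implicit hydrogens from standard valence (C 4, N 3, O 2, S 2, halogen 1); for lowercase aromatic atoms, an aromatic c carries 1 H when it has two neighbours and 0 H with three, and aromatic n carries 0 H:
  atom 1: C, bond orders sum to 1 (valence 4) → 3 H
  atom 2: C, bond orders sum to 2 (valence 4) → 2 H
  atom 3: aromatic c, 3 neighbours → 0 H
  atom 4: aromatic c, 3 neighbours → 0 H
  atom 5: Cl (halogen, monovalent) → 0 H
  atom 6: aromatic c, 3 neighbours → 0 H
  atom 7: C, bond orders sum to 4 (valence 4) → 0 H
  atom 8: O, bond orders sum to 2 (valence 2) → 0 H
  atom 9: N, bond orders sum to 1 (valence 3) → 2 H
  atom 10: aromatic c, 3 neighbours → 0 H
  atom 11: C, bond orders sum to 1 (valence 4) → 3 H
  atom 12: aromatic c, 2 neighbours → 1 H
  atom 13: aromatic c, 2 neighbours → 1 H
Total hydrogens: 12.

12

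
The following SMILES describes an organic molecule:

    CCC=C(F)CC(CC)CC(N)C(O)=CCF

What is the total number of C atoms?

13

Count every carbon token in the SMILES (each C, including those in ring-closure positions and inside branches).
Carbon count: 13.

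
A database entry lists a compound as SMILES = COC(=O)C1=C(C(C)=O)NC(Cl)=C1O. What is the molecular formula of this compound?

C8H8ClNO4

Walk through each heavy atom and fill implicit hydrogens from standard valence (C 4, N 3, O 2, S 2, halogen 1):
  atom 1: C, bond orders sum to 1 (valence 4) → 3 H
  atom 2: O, bond orders sum to 2 (valence 2) → 0 H
  atom 3: C, bond orders sum to 4 (valence 4) → 0 H
  atom 4: O, bond orders sum to 2 (valence 2) → 0 H
  atom 5: C, bond orders sum to 4 (valence 4) → 0 H
  atom 6: C, bond orders sum to 4 (valence 4) → 0 H
  atom 7: C, bond orders sum to 4 (valence 4) → 0 H
  atom 8: C, bond orders sum to 1 (valence 4) → 3 H
  atom 9: O, bond orders sum to 2 (valence 2) → 0 H
  atom 10: N, bond orders sum to 2 (valence 3) → 1 H
  atom 11: C, bond orders sum to 4 (valence 4) → 0 H
  atom 12: Cl (halogen, monovalent) → 0 H
  atom 13: C, bond orders sum to 4 (valence 4) → 0 H
  atom 14: O, bond orders sum to 1 (valence 2) → 1 H
Totals → C:8, H:8, Cl:1, N:1, O:4.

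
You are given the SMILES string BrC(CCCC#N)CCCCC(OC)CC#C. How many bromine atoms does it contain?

Scan the SMILES for Br atoms (remember two-letter symbols like Cl and Br are single atoms).
Bromine count: 1.

1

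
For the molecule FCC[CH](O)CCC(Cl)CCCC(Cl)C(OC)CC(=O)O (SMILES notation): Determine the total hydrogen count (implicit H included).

Walk through each heavy atom and fill implicit hydrogens from standard valence (C 4, N 3, O 2, S 2, halogen 1):
  atom 1: F (halogen, monovalent) → 0 H
  atom 2: C, bond orders sum to 2 (valence 4) → 2 H
  atom 3: C, bond orders sum to 2 (valence 4) → 2 H
  atom 4: C with explicit H count 1
  atom 5: O, bond orders sum to 1 (valence 2) → 1 H
  atom 6: C, bond orders sum to 2 (valence 4) → 2 H
  atom 7: C, bond orders sum to 2 (valence 4) → 2 H
  atom 8: C, bond orders sum to 3 (valence 4) → 1 H
  atom 9: Cl (halogen, monovalent) → 0 H
  atom 10: C, bond orders sum to 2 (valence 4) → 2 H
  atom 11: C, bond orders sum to 2 (valence 4) → 2 H
  atom 12: C, bond orders sum to 2 (valence 4) → 2 H
  atom 13: C, bond orders sum to 3 (valence 4) → 1 H
  atom 14: Cl (halogen, monovalent) → 0 H
  atom 15: C, bond orders sum to 3 (valence 4) → 1 H
  atom 16: O, bond orders sum to 2 (valence 2) → 0 H
  atom 17: C, bond orders sum to 1 (valence 4) → 3 H
  atom 18: C, bond orders sum to 2 (valence 4) → 2 H
  atom 19: C, bond orders sum to 4 (valence 4) → 0 H
  atom 20: O, bond orders sum to 2 (valence 2) → 0 H
  atom 21: O, bond orders sum to 1 (valence 2) → 1 H
Total hydrogens: 25.

25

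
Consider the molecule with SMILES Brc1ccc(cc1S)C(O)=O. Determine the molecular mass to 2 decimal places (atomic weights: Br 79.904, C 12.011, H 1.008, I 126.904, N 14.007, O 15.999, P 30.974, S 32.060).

233.08 g/mol

First, the molecular formula is C7H5BrO2S (counting implicit H from valence).
  Br: 1 × 79.904 = 79.904
  C: 7 × 12.011 = 84.077
  H: 5 × 1.008 = 5.040
  O: 2 × 15.999 = 31.998
  S: 1 × 32.060 = 32.060
Sum: 1×79.904 + 7×12.011 + 5×1.008 + 2×15.999 + 1×32.060 = 233.079 → 233.08 g/mol.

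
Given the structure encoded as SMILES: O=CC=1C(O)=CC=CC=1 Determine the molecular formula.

Walk through each heavy atom and fill implicit hydrogens from standard valence (C 4, N 3, O 2, S 2, halogen 1):
  atom 1: O, bond orders sum to 2 (valence 2) → 0 H
  atom 2: C, bond orders sum to 3 (valence 4) → 1 H
  atom 3: C, bond orders sum to 4 (valence 4) → 0 H
  atom 4: C, bond orders sum to 4 (valence 4) → 0 H
  atom 5: O, bond orders sum to 1 (valence 2) → 1 H
  atom 6: C, bond orders sum to 3 (valence 4) → 1 H
  atom 7: C, bond orders sum to 3 (valence 4) → 1 H
  atom 8: C, bond orders sum to 3 (valence 4) → 1 H
  atom 9: C, bond orders sum to 3 (valence 4) → 1 H
Totals → C:7, H:6, O:2.
In Hill order: C7H6O2.

C7H6O2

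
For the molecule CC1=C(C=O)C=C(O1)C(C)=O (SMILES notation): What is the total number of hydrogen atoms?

8

Walk through each heavy atom and fill implicit hydrogens from standard valence (C 4, N 3, O 2, S 2, halogen 1):
  atom 1: C, bond orders sum to 1 (valence 4) → 3 H
  atom 2: C, bond orders sum to 4 (valence 4) → 0 H
  atom 3: C, bond orders sum to 4 (valence 4) → 0 H
  atom 4: C, bond orders sum to 3 (valence 4) → 1 H
  atom 5: O, bond orders sum to 2 (valence 2) → 0 H
  atom 6: C, bond orders sum to 3 (valence 4) → 1 H
  atom 7: C, bond orders sum to 4 (valence 4) → 0 H
  atom 8: O, bond orders sum to 2 (valence 2) → 0 H
  atom 9: C, bond orders sum to 4 (valence 4) → 0 H
  atom 10: C, bond orders sum to 1 (valence 4) → 3 H
  atom 11: O, bond orders sum to 2 (valence 2) → 0 H
Total hydrogens: 8.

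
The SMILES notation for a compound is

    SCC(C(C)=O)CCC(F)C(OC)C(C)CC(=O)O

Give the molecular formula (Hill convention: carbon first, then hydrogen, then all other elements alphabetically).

C13H23FO4S

Walk through each heavy atom and fill implicit hydrogens from standard valence (C 4, N 3, O 2, S 2, halogen 1):
  atom 1: S, bond orders sum to 1 (valence 2) → 1 H
  atom 2: C, bond orders sum to 2 (valence 4) → 2 H
  atom 3: C, bond orders sum to 3 (valence 4) → 1 H
  atom 4: C, bond orders sum to 4 (valence 4) → 0 H
  atom 5: C, bond orders sum to 1 (valence 4) → 3 H
  atom 6: O, bond orders sum to 2 (valence 2) → 0 H
  atom 7: C, bond orders sum to 2 (valence 4) → 2 H
  atom 8: C, bond orders sum to 2 (valence 4) → 2 H
  atom 9: C, bond orders sum to 3 (valence 4) → 1 H
  atom 10: F (halogen, monovalent) → 0 H
  atom 11: C, bond orders sum to 3 (valence 4) → 1 H
  atom 12: O, bond orders sum to 2 (valence 2) → 0 H
  atom 13: C, bond orders sum to 1 (valence 4) → 3 H
  atom 14: C, bond orders sum to 3 (valence 4) → 1 H
  atom 15: C, bond orders sum to 1 (valence 4) → 3 H
  atom 16: C, bond orders sum to 2 (valence 4) → 2 H
  atom 17: C, bond orders sum to 4 (valence 4) → 0 H
  atom 18: O, bond orders sum to 2 (valence 2) → 0 H
  atom 19: O, bond orders sum to 1 (valence 2) → 1 H
Totals → C:13, H:23, F:1, O:4, S:1.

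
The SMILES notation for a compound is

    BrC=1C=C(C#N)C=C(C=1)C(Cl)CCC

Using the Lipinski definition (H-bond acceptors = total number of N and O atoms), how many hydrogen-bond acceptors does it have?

1

N atoms: 1; O atoms: 0.
Lipinski HBA = 1 + 0 = 1.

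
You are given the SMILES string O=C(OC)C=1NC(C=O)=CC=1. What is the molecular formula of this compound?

Walk through each heavy atom and fill implicit hydrogens from standard valence (C 4, N 3, O 2, S 2, halogen 1):
  atom 1: O, bond orders sum to 2 (valence 2) → 0 H
  atom 2: C, bond orders sum to 4 (valence 4) → 0 H
  atom 3: O, bond orders sum to 2 (valence 2) → 0 H
  atom 4: C, bond orders sum to 1 (valence 4) → 3 H
  atom 5: C, bond orders sum to 4 (valence 4) → 0 H
  atom 6: N, bond orders sum to 2 (valence 3) → 1 H
  atom 7: C, bond orders sum to 4 (valence 4) → 0 H
  atom 8: C, bond orders sum to 3 (valence 4) → 1 H
  atom 9: O, bond orders sum to 2 (valence 2) → 0 H
  atom 10: C, bond orders sum to 3 (valence 4) → 1 H
  atom 11: C, bond orders sum to 3 (valence 4) → 1 H
Totals → C:7, H:7, N:1, O:3.
In Hill order: C7H7NO3.

C7H7NO3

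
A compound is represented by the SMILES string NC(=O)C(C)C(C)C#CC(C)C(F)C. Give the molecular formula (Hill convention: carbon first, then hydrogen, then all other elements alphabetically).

C11H18FNO

Walk through each heavy atom and fill implicit hydrogens from standard valence (C 4, N 3, O 2, S 2, halogen 1):
  atom 1: N, bond orders sum to 1 (valence 3) → 2 H
  atom 2: C, bond orders sum to 4 (valence 4) → 0 H
  atom 3: O, bond orders sum to 2 (valence 2) → 0 H
  atom 4: C, bond orders sum to 3 (valence 4) → 1 H
  atom 5: C, bond orders sum to 1 (valence 4) → 3 H
  atom 6: C, bond orders sum to 3 (valence 4) → 1 H
  atom 7: C, bond orders sum to 1 (valence 4) → 3 H
  atom 8: C, bond orders sum to 4 (valence 4) → 0 H
  atom 9: C, bond orders sum to 4 (valence 4) → 0 H
  atom 10: C, bond orders sum to 3 (valence 4) → 1 H
  atom 11: C, bond orders sum to 1 (valence 4) → 3 H
  atom 12: C, bond orders sum to 3 (valence 4) → 1 H
  atom 13: F (halogen, monovalent) → 0 H
  atom 14: C, bond orders sum to 1 (valence 4) → 3 H
Totals → C:11, H:18, F:1, N:1, O:1.
In Hill order: C11H18FNO.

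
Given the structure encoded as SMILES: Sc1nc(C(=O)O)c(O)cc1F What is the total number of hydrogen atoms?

4

Walk through each heavy atom and fill implicit hydrogens from standard valence (C 4, N 3, O 2, S 2, halogen 1); for lowercase aromatic atoms, an aromatic c carries 1 H when it has two neighbours and 0 H with three, and aromatic n carries 0 H:
  atom 1: S, bond orders sum to 1 (valence 2) → 1 H
  atom 2: aromatic c, 3 neighbours → 0 H
  atom 3: aromatic n, 2 neighbours → 0 H
  atom 4: aromatic c, 3 neighbours → 0 H
  atom 5: C, bond orders sum to 4 (valence 4) → 0 H
  atom 6: O, bond orders sum to 2 (valence 2) → 0 H
  atom 7: O, bond orders sum to 1 (valence 2) → 1 H
  atom 8: aromatic c, 3 neighbours → 0 H
  atom 9: O, bond orders sum to 1 (valence 2) → 1 H
  atom 10: aromatic c, 2 neighbours → 1 H
  atom 11: aromatic c, 3 neighbours → 0 H
  atom 12: F (halogen, monovalent) → 0 H
Total hydrogens: 4.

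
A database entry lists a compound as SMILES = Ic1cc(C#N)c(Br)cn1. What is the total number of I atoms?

1

Scan the SMILES for I atoms (remember two-letter symbols like Cl and Br are single atoms).
Iodine count: 1.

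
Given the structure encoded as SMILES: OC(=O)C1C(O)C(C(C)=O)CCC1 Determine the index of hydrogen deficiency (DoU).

Degree of unsaturation = (number of rings) + (number of π bonds).
Ring closures in the SMILES: 1.
π bonds: 2 double bonds (each 1 DoU) → 2 DoU from unsaturation.
Total DoU = 1 + 2 = 3.

3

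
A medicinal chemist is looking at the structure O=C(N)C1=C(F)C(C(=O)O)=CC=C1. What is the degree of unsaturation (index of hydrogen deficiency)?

Degree of unsaturation = (number of rings) + (number of π bonds).
Ring closures in the SMILES: 1.
π bonds: 5 double bonds (each 1 DoU) → 5 DoU from unsaturation.
Total DoU = 1 + 5 = 6.

6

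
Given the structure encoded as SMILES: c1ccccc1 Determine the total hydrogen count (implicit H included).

6

Walk through each heavy atom and fill implicit hydrogens from standard valence (C 4, N 3, O 2, S 2, halogen 1); for lowercase aromatic atoms, an aromatic c carries 1 H when it has two neighbours and 0 H with three, and aromatic n carries 0 H:
  atom 1: aromatic c, 2 neighbours → 1 H
  atom 2: aromatic c, 2 neighbours → 1 H
  atom 3: aromatic c, 2 neighbours → 1 H
  atom 4: aromatic c, 2 neighbours → 1 H
  atom 5: aromatic c, 2 neighbours → 1 H
  atom 6: aromatic c, 2 neighbours → 1 H
Total hydrogens: 6.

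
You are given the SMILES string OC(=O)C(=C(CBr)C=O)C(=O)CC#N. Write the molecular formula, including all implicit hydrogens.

C8H6BrNO4

Walk through each heavy atom and fill implicit hydrogens from standard valence (C 4, N 3, O 2, S 2, halogen 1):
  atom 1: O, bond orders sum to 1 (valence 2) → 1 H
  atom 2: C, bond orders sum to 4 (valence 4) → 0 H
  atom 3: O, bond orders sum to 2 (valence 2) → 0 H
  atom 4: C, bond orders sum to 4 (valence 4) → 0 H
  atom 5: C, bond orders sum to 4 (valence 4) → 0 H
  atom 6: C, bond orders sum to 2 (valence 4) → 2 H
  atom 7: Br (halogen, monovalent) → 0 H
  atom 8: C, bond orders sum to 3 (valence 4) → 1 H
  atom 9: O, bond orders sum to 2 (valence 2) → 0 H
  atom 10: C, bond orders sum to 4 (valence 4) → 0 H
  atom 11: O, bond orders sum to 2 (valence 2) → 0 H
  atom 12: C, bond orders sum to 2 (valence 4) → 2 H
  atom 13: C, bond orders sum to 4 (valence 4) → 0 H
  atom 14: N, bond orders sum to 3 (valence 3) → 0 H
Totals → C:8, H:6, Br:1, N:1, O:4.
In Hill order: C8H6BrNO4.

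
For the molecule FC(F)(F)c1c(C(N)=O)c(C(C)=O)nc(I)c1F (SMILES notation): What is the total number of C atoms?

9

Count every carbon token in the SMILES (each C, including those in ring-closure positions and inside branches).
Carbon count: 9.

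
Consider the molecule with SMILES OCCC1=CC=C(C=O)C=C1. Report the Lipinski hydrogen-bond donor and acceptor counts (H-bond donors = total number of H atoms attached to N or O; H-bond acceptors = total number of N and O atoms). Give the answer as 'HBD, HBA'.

1, 2

Donors: find every N or O and count the H atoms it carries.
  atom 1 (O): bond orders sum to 1 → 1 H
  atom 9 (O): bond orders sum to 2 → 0 H
Lipinski HBD = 1.
Acceptors: N atoms = 0, O atoms = 2 → HBA = 2.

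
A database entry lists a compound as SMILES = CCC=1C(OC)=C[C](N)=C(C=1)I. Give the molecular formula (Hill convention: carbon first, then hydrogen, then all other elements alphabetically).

Walk through each heavy atom and fill implicit hydrogens from standard valence (C 4, N 3, O 2, S 2, halogen 1):
  atom 1: C, bond orders sum to 1 (valence 4) → 3 H
  atom 2: C, bond orders sum to 2 (valence 4) → 2 H
  atom 3: C, bond orders sum to 4 (valence 4) → 0 H
  atom 4: C, bond orders sum to 4 (valence 4) → 0 H
  atom 5: O, bond orders sum to 2 (valence 2) → 0 H
  atom 6: C, bond orders sum to 1 (valence 4) → 3 H
  atom 7: C, bond orders sum to 3 (valence 4) → 1 H
  atom 8: C with explicit H count 0
  atom 9: N, bond orders sum to 1 (valence 3) → 2 H
  atom 10: C, bond orders sum to 4 (valence 4) → 0 H
  atom 11: C, bond orders sum to 3 (valence 4) → 1 H
  atom 12: I (halogen, monovalent) → 0 H
Totals → C:9, H:12, I:1, N:1, O:1.

C9H12INO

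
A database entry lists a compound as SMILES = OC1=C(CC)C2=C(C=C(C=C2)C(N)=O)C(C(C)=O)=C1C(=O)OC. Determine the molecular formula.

Walk through each heavy atom and fill implicit hydrogens from standard valence (C 4, N 3, O 2, S 2, halogen 1):
  atom 1: O, bond orders sum to 1 (valence 2) → 1 H
  atom 2: C, bond orders sum to 4 (valence 4) → 0 H
  atom 3: C, bond orders sum to 4 (valence 4) → 0 H
  atom 4: C, bond orders sum to 2 (valence 4) → 2 H
  atom 5: C, bond orders sum to 1 (valence 4) → 3 H
  atom 6: C, bond orders sum to 4 (valence 4) → 0 H
  atom 7: C, bond orders sum to 4 (valence 4) → 0 H
  atom 8: C, bond orders sum to 3 (valence 4) → 1 H
  atom 9: C, bond orders sum to 4 (valence 4) → 0 H
  atom 10: C, bond orders sum to 3 (valence 4) → 1 H
  atom 11: C, bond orders sum to 3 (valence 4) → 1 H
  atom 12: C, bond orders sum to 4 (valence 4) → 0 H
  atom 13: N, bond orders sum to 1 (valence 3) → 2 H
  atom 14: O, bond orders sum to 2 (valence 2) → 0 H
  atom 15: C, bond orders sum to 4 (valence 4) → 0 H
  atom 16: C, bond orders sum to 4 (valence 4) → 0 H
  atom 17: C, bond orders sum to 1 (valence 4) → 3 H
  atom 18: O, bond orders sum to 2 (valence 2) → 0 H
  atom 19: C, bond orders sum to 4 (valence 4) → 0 H
  atom 20: C, bond orders sum to 4 (valence 4) → 0 H
  atom 21: O, bond orders sum to 2 (valence 2) → 0 H
  atom 22: O, bond orders sum to 2 (valence 2) → 0 H
  atom 23: C, bond orders sum to 1 (valence 4) → 3 H
Totals → C:17, H:17, N:1, O:5.
In Hill order: C17H17NO5.

C17H17NO5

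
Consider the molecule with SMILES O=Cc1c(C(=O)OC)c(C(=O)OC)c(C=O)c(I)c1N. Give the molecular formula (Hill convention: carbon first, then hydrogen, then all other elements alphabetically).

C12H10INO6

Walk through each heavy atom and fill implicit hydrogens from standard valence (C 4, N 3, O 2, S 2, halogen 1); for lowercase aromatic atoms, an aromatic c carries 1 H when it has two neighbours and 0 H with three, and aromatic n carries 0 H:
  atom 1: O, bond orders sum to 2 (valence 2) → 0 H
  atom 2: C, bond orders sum to 3 (valence 4) → 1 H
  atom 3: aromatic c, 3 neighbours → 0 H
  atom 4: aromatic c, 3 neighbours → 0 H
  atom 5: C, bond orders sum to 4 (valence 4) → 0 H
  atom 6: O, bond orders sum to 2 (valence 2) → 0 H
  atom 7: O, bond orders sum to 2 (valence 2) → 0 H
  atom 8: C, bond orders sum to 1 (valence 4) → 3 H
  atom 9: aromatic c, 3 neighbours → 0 H
  atom 10: C, bond orders sum to 4 (valence 4) → 0 H
  atom 11: O, bond orders sum to 2 (valence 2) → 0 H
  atom 12: O, bond orders sum to 2 (valence 2) → 0 H
  atom 13: C, bond orders sum to 1 (valence 4) → 3 H
  atom 14: aromatic c, 3 neighbours → 0 H
  atom 15: C, bond orders sum to 3 (valence 4) → 1 H
  atom 16: O, bond orders sum to 2 (valence 2) → 0 H
  atom 17: aromatic c, 3 neighbours → 0 H
  atom 18: I (halogen, monovalent) → 0 H
  atom 19: aromatic c, 3 neighbours → 0 H
  atom 20: N, bond orders sum to 1 (valence 3) → 2 H
Totals → C:12, H:10, I:1, N:1, O:6.
In Hill order: C12H10INO6.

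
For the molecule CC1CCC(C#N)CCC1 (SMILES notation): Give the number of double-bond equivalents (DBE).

3

Molecular formula: C9H15N.
DoU = (2C + 2 + N − H − X) / 2, where X is the halogen count and O/S are ignored.
    = (2·9 + 2 + 1 − 15 − 0) / 2 = 6 / 2 = 3.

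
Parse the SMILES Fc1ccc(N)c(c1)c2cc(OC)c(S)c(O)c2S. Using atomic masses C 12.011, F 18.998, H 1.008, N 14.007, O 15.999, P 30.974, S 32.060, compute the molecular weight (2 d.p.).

First, the molecular formula is C13H12FNO2S2 (counting implicit H from valence).
  C: 13 × 12.011 = 156.143
  F: 1 × 18.998 = 18.998
  H: 12 × 1.008 = 12.096
  N: 1 × 14.007 = 14.007
  O: 2 × 15.999 = 31.998
  S: 2 × 32.060 = 64.120
Sum: 13×12.011 + 1×18.998 + 12×1.008 + 1×14.007 + 2×15.999 + 2×32.060 = 297.362 → 297.36 g/mol.

297.36 g/mol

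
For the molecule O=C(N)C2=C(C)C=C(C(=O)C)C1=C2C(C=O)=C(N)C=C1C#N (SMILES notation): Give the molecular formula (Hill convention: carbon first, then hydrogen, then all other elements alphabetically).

C16H13N3O3

Walk through each heavy atom and fill implicit hydrogens from standard valence (C 4, N 3, O 2, S 2, halogen 1):
  atom 1: O, bond orders sum to 2 (valence 2) → 0 H
  atom 2: C, bond orders sum to 4 (valence 4) → 0 H
  atom 3: N, bond orders sum to 1 (valence 3) → 2 H
  atom 4: C, bond orders sum to 4 (valence 4) → 0 H
  atom 5: C, bond orders sum to 4 (valence 4) → 0 H
  atom 6: C, bond orders sum to 1 (valence 4) → 3 H
  atom 7: C, bond orders sum to 3 (valence 4) → 1 H
  atom 8: C, bond orders sum to 4 (valence 4) → 0 H
  atom 9: C, bond orders sum to 4 (valence 4) → 0 H
  atom 10: O, bond orders sum to 2 (valence 2) → 0 H
  atom 11: C, bond orders sum to 1 (valence 4) → 3 H
  atom 12: C, bond orders sum to 4 (valence 4) → 0 H
  atom 13: C, bond orders sum to 4 (valence 4) → 0 H
  atom 14: C, bond orders sum to 4 (valence 4) → 0 H
  atom 15: C, bond orders sum to 3 (valence 4) → 1 H
  atom 16: O, bond orders sum to 2 (valence 2) → 0 H
  atom 17: C, bond orders sum to 4 (valence 4) → 0 H
  atom 18: N, bond orders sum to 1 (valence 3) → 2 H
  atom 19: C, bond orders sum to 3 (valence 4) → 1 H
  atom 20: C, bond orders sum to 4 (valence 4) → 0 H
  atom 21: C, bond orders sum to 4 (valence 4) → 0 H
  atom 22: N, bond orders sum to 3 (valence 3) → 0 H
Totals → C:16, H:13, N:3, O:3.
In Hill order: C16H13N3O3.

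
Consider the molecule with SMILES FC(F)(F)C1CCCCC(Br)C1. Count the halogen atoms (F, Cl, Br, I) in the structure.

4

Halogen atoms appear at heavy-atom positions 1, 3, 4, 11 (1×Br, 3×F).
Halogen count: 4.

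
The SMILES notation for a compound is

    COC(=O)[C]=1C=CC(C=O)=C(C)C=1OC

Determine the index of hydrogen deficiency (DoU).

Molecular formula: C11H12O4.
DoU = (2C + 2 + N − H − X) / 2, where X is the halogen count and O/S are ignored.
    = (2·11 + 2 + 0 − 12 − 0) / 2 = 12 / 2 = 6.

6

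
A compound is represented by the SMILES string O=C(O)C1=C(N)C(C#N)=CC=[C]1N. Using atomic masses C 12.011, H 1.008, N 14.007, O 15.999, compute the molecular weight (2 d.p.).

177.16 g/mol

First, the molecular formula is C8H7N3O2 (counting implicit H from valence).
  C: 8 × 12.011 = 96.088
  H: 7 × 1.008 = 7.056
  N: 3 × 14.007 = 42.021
  O: 2 × 15.999 = 31.998
Sum: 8×12.011 + 7×1.008 + 3×14.007 + 2×15.999 = 177.163 → 177.16 g/mol.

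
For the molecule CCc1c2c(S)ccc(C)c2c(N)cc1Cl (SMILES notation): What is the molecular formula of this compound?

Walk through each heavy atom and fill implicit hydrogens from standard valence (C 4, N 3, O 2, S 2, halogen 1); for lowercase aromatic atoms, an aromatic c carries 1 H when it has two neighbours and 0 H with three, and aromatic n carries 0 H:
  atom 1: C, bond orders sum to 1 (valence 4) → 3 H
  atom 2: C, bond orders sum to 2 (valence 4) → 2 H
  atom 3: aromatic c, 3 neighbours → 0 H
  atom 4: aromatic c, 3 neighbours → 0 H
  atom 5: aromatic c, 3 neighbours → 0 H
  atom 6: S, bond orders sum to 1 (valence 2) → 1 H
  atom 7: aromatic c, 2 neighbours → 1 H
  atom 8: aromatic c, 2 neighbours → 1 H
  atom 9: aromatic c, 3 neighbours → 0 H
  atom 10: C, bond orders sum to 1 (valence 4) → 3 H
  atom 11: aromatic c, 3 neighbours → 0 H
  atom 12: aromatic c, 3 neighbours → 0 H
  atom 13: N, bond orders sum to 1 (valence 3) → 2 H
  atom 14: aromatic c, 2 neighbours → 1 H
  atom 15: aromatic c, 3 neighbours → 0 H
  atom 16: Cl (halogen, monovalent) → 0 H
Totals → C:13, H:14, Cl:1, N:1, S:1.

C13H14ClNS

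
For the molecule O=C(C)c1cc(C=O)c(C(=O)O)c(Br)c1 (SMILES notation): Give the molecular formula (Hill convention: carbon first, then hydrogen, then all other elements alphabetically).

Walk through each heavy atom and fill implicit hydrogens from standard valence (C 4, N 3, O 2, S 2, halogen 1); for lowercase aromatic atoms, an aromatic c carries 1 H when it has two neighbours and 0 H with three, and aromatic n carries 0 H:
  atom 1: O, bond orders sum to 2 (valence 2) → 0 H
  atom 2: C, bond orders sum to 4 (valence 4) → 0 H
  atom 3: C, bond orders sum to 1 (valence 4) → 3 H
  atom 4: aromatic c, 3 neighbours → 0 H
  atom 5: aromatic c, 2 neighbours → 1 H
  atom 6: aromatic c, 3 neighbours → 0 H
  atom 7: C, bond orders sum to 3 (valence 4) → 1 H
  atom 8: O, bond orders sum to 2 (valence 2) → 0 H
  atom 9: aromatic c, 3 neighbours → 0 H
  atom 10: C, bond orders sum to 4 (valence 4) → 0 H
  atom 11: O, bond orders sum to 2 (valence 2) → 0 H
  atom 12: O, bond orders sum to 1 (valence 2) → 1 H
  atom 13: aromatic c, 3 neighbours → 0 H
  atom 14: Br (halogen, monovalent) → 0 H
  atom 15: aromatic c, 2 neighbours → 1 H
Totals → C:10, H:7, Br:1, O:4.

C10H7BrO4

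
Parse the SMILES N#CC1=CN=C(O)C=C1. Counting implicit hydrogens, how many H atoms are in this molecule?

4

Walk through each heavy atom and fill implicit hydrogens from standard valence (C 4, N 3, O 2, S 2, halogen 1):
  atom 1: N, bond orders sum to 3 (valence 3) → 0 H
  atom 2: C, bond orders sum to 4 (valence 4) → 0 H
  atom 3: C, bond orders sum to 4 (valence 4) → 0 H
  atom 4: C, bond orders sum to 3 (valence 4) → 1 H
  atom 5: N, bond orders sum to 3 (valence 3) → 0 H
  atom 6: C, bond orders sum to 4 (valence 4) → 0 H
  atom 7: O, bond orders sum to 1 (valence 2) → 1 H
  atom 8: C, bond orders sum to 3 (valence 4) → 1 H
  atom 9: C, bond orders sum to 3 (valence 4) → 1 H
Total hydrogens: 4.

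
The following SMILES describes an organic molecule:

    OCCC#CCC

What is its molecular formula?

Walk through each heavy atom and fill implicit hydrogens from standard valence (C 4, N 3, O 2, S 2, halogen 1):
  atom 1: O, bond orders sum to 1 (valence 2) → 1 H
  atom 2: C, bond orders sum to 2 (valence 4) → 2 H
  atom 3: C, bond orders sum to 2 (valence 4) → 2 H
  atom 4: C, bond orders sum to 4 (valence 4) → 0 H
  atom 5: C, bond orders sum to 4 (valence 4) → 0 H
  atom 6: C, bond orders sum to 2 (valence 4) → 2 H
  atom 7: C, bond orders sum to 1 (valence 4) → 3 H
Totals → C:6, H:10, O:1.
In Hill order: C6H10O.

C6H10O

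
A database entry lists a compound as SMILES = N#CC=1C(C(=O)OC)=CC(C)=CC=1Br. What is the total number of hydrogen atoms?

Walk through each heavy atom and fill implicit hydrogens from standard valence (C 4, N 3, O 2, S 2, halogen 1):
  atom 1: N, bond orders sum to 3 (valence 3) → 0 H
  atom 2: C, bond orders sum to 4 (valence 4) → 0 H
  atom 3: C, bond orders sum to 4 (valence 4) → 0 H
  atom 4: C, bond orders sum to 4 (valence 4) → 0 H
  atom 5: C, bond orders sum to 4 (valence 4) → 0 H
  atom 6: O, bond orders sum to 2 (valence 2) → 0 H
  atom 7: O, bond orders sum to 2 (valence 2) → 0 H
  atom 8: C, bond orders sum to 1 (valence 4) → 3 H
  atom 9: C, bond orders sum to 3 (valence 4) → 1 H
  atom 10: C, bond orders sum to 4 (valence 4) → 0 H
  atom 11: C, bond orders sum to 1 (valence 4) → 3 H
  atom 12: C, bond orders sum to 3 (valence 4) → 1 H
  atom 13: C, bond orders sum to 4 (valence 4) → 0 H
  atom 14: Br (halogen, monovalent) → 0 H
Total hydrogens: 8.

8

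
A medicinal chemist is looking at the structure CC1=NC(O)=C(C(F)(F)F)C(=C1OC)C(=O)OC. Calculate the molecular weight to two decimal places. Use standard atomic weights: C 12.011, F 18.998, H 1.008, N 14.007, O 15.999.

First, the molecular formula is C10H10F3NO4 (counting implicit H from valence).
  C: 10 × 12.011 = 120.110
  F: 3 × 18.998 = 56.994
  H: 10 × 1.008 = 10.080
  N: 1 × 14.007 = 14.007
  O: 4 × 15.999 = 63.996
Sum: 10×12.011 + 3×18.998 + 10×1.008 + 1×14.007 + 4×15.999 = 265.187 → 265.19 g/mol.

265.19 g/mol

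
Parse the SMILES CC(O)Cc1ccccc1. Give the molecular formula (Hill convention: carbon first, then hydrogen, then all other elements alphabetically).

Walk through each heavy atom and fill implicit hydrogens from standard valence (C 4, N 3, O 2, S 2, halogen 1); for lowercase aromatic atoms, an aromatic c carries 1 H when it has two neighbours and 0 H with three, and aromatic n carries 0 H:
  atom 1: C, bond orders sum to 1 (valence 4) → 3 H
  atom 2: C, bond orders sum to 3 (valence 4) → 1 H
  atom 3: O, bond orders sum to 1 (valence 2) → 1 H
  atom 4: C, bond orders sum to 2 (valence 4) → 2 H
  atom 5: aromatic c, 3 neighbours → 0 H
  atom 6: aromatic c, 2 neighbours → 1 H
  atom 7: aromatic c, 2 neighbours → 1 H
  atom 8: aromatic c, 2 neighbours → 1 H
  atom 9: aromatic c, 2 neighbours → 1 H
  atom 10: aromatic c, 2 neighbours → 1 H
Totals → C:9, H:12, O:1.

C9H12O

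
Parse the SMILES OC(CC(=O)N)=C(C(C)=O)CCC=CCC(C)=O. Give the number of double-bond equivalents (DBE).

5

Degree of unsaturation = (number of rings) + (number of π bonds).
Ring closures in the SMILES: 0.
π bonds: 5 double bonds (each 1 DoU) → 5 DoU from unsaturation.
Total DoU = 0 + 5 = 5.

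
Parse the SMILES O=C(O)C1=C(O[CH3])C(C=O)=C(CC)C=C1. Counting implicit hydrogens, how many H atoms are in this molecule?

Walk through each heavy atom and fill implicit hydrogens from standard valence (C 4, N 3, O 2, S 2, halogen 1):
  atom 1: O, bond orders sum to 2 (valence 2) → 0 H
  atom 2: C, bond orders sum to 4 (valence 4) → 0 H
  atom 3: O, bond orders sum to 1 (valence 2) → 1 H
  atom 4: C, bond orders sum to 4 (valence 4) → 0 H
  atom 5: C, bond orders sum to 4 (valence 4) → 0 H
  atom 6: O, bond orders sum to 2 (valence 2) → 0 H
  atom 7: C with explicit H count 3
  atom 8: C, bond orders sum to 4 (valence 4) → 0 H
  atom 9: C, bond orders sum to 3 (valence 4) → 1 H
  atom 10: O, bond orders sum to 2 (valence 2) → 0 H
  atom 11: C, bond orders sum to 4 (valence 4) → 0 H
  atom 12: C, bond orders sum to 2 (valence 4) → 2 H
  atom 13: C, bond orders sum to 1 (valence 4) → 3 H
  atom 14: C, bond orders sum to 3 (valence 4) → 1 H
  atom 15: C, bond orders sum to 3 (valence 4) → 1 H
Total hydrogens: 12.

12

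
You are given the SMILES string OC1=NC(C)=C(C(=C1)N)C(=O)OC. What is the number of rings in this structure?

1

In SMILES, each pair of matching ring-closure digits denotes one ring-closing bond; the number of such bonds equals the number of independent rings.
Ring-closure bonds here: 1.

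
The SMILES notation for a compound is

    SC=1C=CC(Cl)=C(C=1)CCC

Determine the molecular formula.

Walk through each heavy atom and fill implicit hydrogens from standard valence (C 4, N 3, O 2, S 2, halogen 1):
  atom 1: S, bond orders sum to 1 (valence 2) → 1 H
  atom 2: C, bond orders sum to 4 (valence 4) → 0 H
  atom 3: C, bond orders sum to 3 (valence 4) → 1 H
  atom 4: C, bond orders sum to 3 (valence 4) → 1 H
  atom 5: C, bond orders sum to 4 (valence 4) → 0 H
  atom 6: Cl (halogen, monovalent) → 0 H
  atom 7: C, bond orders sum to 4 (valence 4) → 0 H
  atom 8: C, bond orders sum to 3 (valence 4) → 1 H
  atom 9: C, bond orders sum to 2 (valence 4) → 2 H
  atom 10: C, bond orders sum to 2 (valence 4) → 2 H
  atom 11: C, bond orders sum to 1 (valence 4) → 3 H
Totals → C:9, H:11, Cl:1, S:1.

C9H11ClS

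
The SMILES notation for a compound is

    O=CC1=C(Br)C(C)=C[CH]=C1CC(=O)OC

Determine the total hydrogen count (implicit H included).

11

Walk through each heavy atom and fill implicit hydrogens from standard valence (C 4, N 3, O 2, S 2, halogen 1):
  atom 1: O, bond orders sum to 2 (valence 2) → 0 H
  atom 2: C, bond orders sum to 3 (valence 4) → 1 H
  atom 3: C, bond orders sum to 4 (valence 4) → 0 H
  atom 4: C, bond orders sum to 4 (valence 4) → 0 H
  atom 5: Br (halogen, monovalent) → 0 H
  atom 6: C, bond orders sum to 4 (valence 4) → 0 H
  atom 7: C, bond orders sum to 1 (valence 4) → 3 H
  atom 8: C, bond orders sum to 3 (valence 4) → 1 H
  atom 9: C with explicit H count 1
  atom 10: C, bond orders sum to 4 (valence 4) → 0 H
  atom 11: C, bond orders sum to 2 (valence 4) → 2 H
  atom 12: C, bond orders sum to 4 (valence 4) → 0 H
  atom 13: O, bond orders sum to 2 (valence 2) → 0 H
  atom 14: O, bond orders sum to 2 (valence 2) → 0 H
  atom 15: C, bond orders sum to 1 (valence 4) → 3 H
Total hydrogens: 11.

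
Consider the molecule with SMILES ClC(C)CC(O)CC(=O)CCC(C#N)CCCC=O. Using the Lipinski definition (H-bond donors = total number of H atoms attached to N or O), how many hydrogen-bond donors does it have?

1

Donors: find every N or O and count the H atoms it carries.
  atom 6 (O): bond orders sum to 1 → 1 H
  atom 9 (O): bond orders sum to 2 → 0 H
  atom 14 (N): bond orders sum to 3 → 0 H
  atom 19 (O): bond orders sum to 2 → 0 H
Lipinski HBD = 1.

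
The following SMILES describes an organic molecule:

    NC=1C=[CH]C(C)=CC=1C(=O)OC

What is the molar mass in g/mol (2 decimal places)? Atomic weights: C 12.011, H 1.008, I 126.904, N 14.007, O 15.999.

165.19 g/mol

First, the molecular formula is C9H11NO2 (counting implicit H from valence).
  C: 9 × 12.011 = 108.099
  H: 11 × 1.008 = 11.088
  N: 1 × 14.007 = 14.007
  O: 2 × 15.999 = 31.998
Sum: 9×12.011 + 11×1.008 + 1×14.007 + 2×15.999 = 165.192 → 165.19 g/mol.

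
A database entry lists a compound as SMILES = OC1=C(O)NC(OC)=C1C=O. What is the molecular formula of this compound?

C6H7NO4

Walk through each heavy atom and fill implicit hydrogens from standard valence (C 4, N 3, O 2, S 2, halogen 1):
  atom 1: O, bond orders sum to 1 (valence 2) → 1 H
  atom 2: C, bond orders sum to 4 (valence 4) → 0 H
  atom 3: C, bond orders sum to 4 (valence 4) → 0 H
  atom 4: O, bond orders sum to 1 (valence 2) → 1 H
  atom 5: N, bond orders sum to 2 (valence 3) → 1 H
  atom 6: C, bond orders sum to 4 (valence 4) → 0 H
  atom 7: O, bond orders sum to 2 (valence 2) → 0 H
  atom 8: C, bond orders sum to 1 (valence 4) → 3 H
  atom 9: C, bond orders sum to 4 (valence 4) → 0 H
  atom 10: C, bond orders sum to 3 (valence 4) → 1 H
  atom 11: O, bond orders sum to 2 (valence 2) → 0 H
Totals → C:6, H:7, N:1, O:4.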